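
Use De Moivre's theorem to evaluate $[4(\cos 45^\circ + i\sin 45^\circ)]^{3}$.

By De Moivre: z^n = r^n(cos(nθ) + i sin(nθ))
= 4^3(cos(3*45°) + i sin(3*45°))
= 64(cos 135° + i sin 135°)
= -32*sqrt(2) + 32*sqrt(2)i


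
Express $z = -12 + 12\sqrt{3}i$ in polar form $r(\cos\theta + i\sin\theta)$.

r = |z| = sqrt(a^2 + b^2) = sqrt((-12)^2 + (12*sqrt(3))^2) = sqrt(144 + 432) = sqrt(576) = 24
θ = arctan(b/a) = arctan(20.7846/-12) (quadrant-adjusted) = 120°
z = 24(cos 120° + i sin 120°)


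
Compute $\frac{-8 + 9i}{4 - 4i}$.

Multiply numerator and denominator by conjugate (4 + 4i):
= (-8 + 9i)(4 + 4i) / (4^2 + (-4)^2)
= (-68 + 4i) / 32
Divide through by 4: (-17 + i) / 8
= -17/8 + (1/8)i


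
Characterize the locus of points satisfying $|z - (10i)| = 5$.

|z - z0| = r describes a circle centered at z0 with radius r
Here z0 = 10i and r = 5
Locus: Circle centered at (0, 10) with radius 5


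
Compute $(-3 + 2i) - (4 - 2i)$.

(-3 - 4) + (2 - (-2))i = -7 + 4i


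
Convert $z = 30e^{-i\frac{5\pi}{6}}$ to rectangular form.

a = r cos θ = 30 * -sqrt(3)/2 = -15*sqrt(3)
b = r sin θ = 30 * -1/2 = -15
z = -15*sqrt(3) - 15i


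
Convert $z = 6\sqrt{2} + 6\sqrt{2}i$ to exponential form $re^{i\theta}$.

r = |z| = sqrt((6*sqrt(2))^2 + (6*sqrt(2))^2) = sqrt(72 + 72) = sqrt(144) = 12
θ = arctan(b/a) = arctan(8.4853/8.4853) (quadrant-adjusted) = 45° = π/4
z = 12e^(i*π/4)


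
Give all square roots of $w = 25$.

|w| = 25, arg(w) = 0°
Root modulus = 25^(1/2) = 5
Root arguments: θ_k = (0° + 360°k)/2 for k = 0, 1, ..., 1
Roots: 5, -5


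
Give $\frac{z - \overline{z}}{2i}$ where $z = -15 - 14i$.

z - conjugate(z) = 2bi
(z - conjugate(z))/(2i) = 2bi/(2i) = b = -14


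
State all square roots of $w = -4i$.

|w| = 4, arg(w) = 270°
Root modulus = 4^(1/2) = 2
Root arguments: θ_k = (270° + 360°k)/2 for k = 0, 1, ..., 1
Roots: -sqrt(2) + sqrt(2)i, sqrt(2) - sqrt(2)i


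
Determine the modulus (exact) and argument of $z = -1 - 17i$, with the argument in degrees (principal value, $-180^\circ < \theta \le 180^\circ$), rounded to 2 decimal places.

|z| = sqrt((-1)^2 + (-17)^2) = sqrt(290)
arg(z) = arctan(b/a) = arctan(-17/-1) (quadrant-adjusted) = -93.37°


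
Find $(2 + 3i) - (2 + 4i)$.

(2 - 2) + (3 - 4)i = -i


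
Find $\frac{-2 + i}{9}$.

Divisor is real, so divide each part by 9:
= -2/9 + (1/9)i


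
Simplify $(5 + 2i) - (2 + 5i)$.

(5 - 2) + (2 - 5)i = 3 - 3i


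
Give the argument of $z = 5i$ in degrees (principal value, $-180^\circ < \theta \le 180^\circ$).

a = 0 and b > 0, so z lies on the positive imaginary axis: θ = 90°


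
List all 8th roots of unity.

ω_k = e^(2πik/8) = cos(2πk/8) + i sin(2πk/8) for k = 0, 1, ..., 7
Roots: 1, sqrt(2)/2 + (sqrt(2)/2)i, i, -sqrt(2)/2 + (sqrt(2)/2)i, -1, -sqrt(2)/2 - (sqrt(2)/2)i, -i, sqrt(2)/2 - (sqrt(2)/2)i


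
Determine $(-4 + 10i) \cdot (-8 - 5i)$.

(a1*a2 - b1*b2) + (a1*b2 + b1*a2)i
= (32 - (-50)) + (20 + (-80))i
= 82 - 60i


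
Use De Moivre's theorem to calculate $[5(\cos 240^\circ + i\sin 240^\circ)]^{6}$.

By De Moivre: z^n = r^n(cos(nθ) + i sin(nθ))
= 5^6(cos(6*240°) + i sin(6*240°))
= 15625(cos 0° + i sin 0°)
= 15625


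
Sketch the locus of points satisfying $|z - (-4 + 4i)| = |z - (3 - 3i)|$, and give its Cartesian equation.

|z - z1| = |z - z2| means z is equidistant from z1 and z2,
i.e. the perpendicular bisector of the segment from (-4, 4) to (3, -3) (midpoint (-1/2, 1/2)).
With z = x + yi, square both sides:
(x - (-4))^2 + (y - 4)^2 = (x - 3)^2 + (y - (-3))^2
The x^2 and y^2 terms cancel: 14x + (-14)y = 18 - 32 = -14
Simplify: x - y = -1
Locus: Perpendicular bisector of the segment from (-4, 4) to (3, -3): the line x - y = -1


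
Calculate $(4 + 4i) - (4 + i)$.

(4 - 4) + (4 - 1)i = 3i


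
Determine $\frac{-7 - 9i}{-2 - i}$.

Multiply numerator and denominator by conjugate (-2 + i):
= (-7 - 9i)(-2 + i) / ((-2)^2 + (-1)^2)
= (23 + 11i) / 5
= 23/5 + (11/5)i


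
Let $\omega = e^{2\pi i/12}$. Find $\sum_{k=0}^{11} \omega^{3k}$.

Let ζ = ω^3 = e^(2πi·3/12). Since 12 ∤ 3, ζ ≠ 1.
Sum = Σ_{k=0}^{11} ζ^k = (ζ^12 - 1)/(ζ - 1) = (ω^{3·12} - 1)/(ζ - 1) = (1 - 1)/(ζ - 1) = 0


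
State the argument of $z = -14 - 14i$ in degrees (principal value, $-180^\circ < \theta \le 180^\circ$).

θ = arctan(b/a) = arctan(-14/-14) (quadrant-adjusted) = -135°


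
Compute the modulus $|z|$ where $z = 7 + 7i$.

|z| = sqrt(a^2 + b^2) = sqrt(7^2 + 7^2) = sqrt(98) = sqrt(98)


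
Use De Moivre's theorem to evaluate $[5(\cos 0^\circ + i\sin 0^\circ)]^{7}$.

By De Moivre: z^n = r^n(cos(nθ) + i sin(nθ))
= 5^7(cos(7*0°) + i sin(7*0°))
= 78125(cos 0° + i sin 0°)
= 78125


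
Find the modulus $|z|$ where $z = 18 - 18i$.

|z| = sqrt(a^2 + b^2) = sqrt(18^2 + (-18)^2) = sqrt(648) = sqrt(648)


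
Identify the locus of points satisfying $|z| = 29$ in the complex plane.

|z| = 29 means sqrt(x^2 + y^2) = 29
This is a circle of radius 29 centered at the origin


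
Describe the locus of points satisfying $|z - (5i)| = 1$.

|z - z0| = r describes a circle centered at z0 with radius r
Here z0 = 5i and r = 1
Locus: Circle centered at (0, 5) with radius 1


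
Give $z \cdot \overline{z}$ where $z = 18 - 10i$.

z * conjugate(z) = |z|^2 = a^2 + b^2
= 18^2 + (-10)^2 = 424


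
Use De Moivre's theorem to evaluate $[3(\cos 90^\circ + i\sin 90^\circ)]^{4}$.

By De Moivre: z^n = r^n(cos(nθ) + i sin(nθ))
= 3^4(cos(4*90°) + i sin(4*90°))
= 81(cos 0° + i sin 0°)
= 81


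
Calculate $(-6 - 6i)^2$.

(a + bi)^2 = a^2 - b^2 + 2abi
= (-6)^2 - (-6)^2 + 2*(-6)*(-6)i
= 72i


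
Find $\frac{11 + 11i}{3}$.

Divisor is real, so divide each part by 3:
= 11/3 + (11/3)i


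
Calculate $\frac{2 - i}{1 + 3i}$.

Multiply numerator and denominator by conjugate (1 - 3i):
= (2 - i)(1 - 3i) / (1^2 + 3^2)
= (-1 - 7i) / 10
= -1/10 - (7/10)i


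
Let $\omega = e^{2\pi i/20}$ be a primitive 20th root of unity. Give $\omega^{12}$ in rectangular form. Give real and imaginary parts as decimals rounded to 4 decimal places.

ω^12 = e^(2πi·12/20) = e^(i·6π/5)
= cos(6π/5) + i sin(6π/5)
= -0.8090 - 0.5878i


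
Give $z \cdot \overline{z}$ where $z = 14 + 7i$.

z * conjugate(z) = |z|^2 = a^2 + b^2
= 14^2 + 7^2 = 245


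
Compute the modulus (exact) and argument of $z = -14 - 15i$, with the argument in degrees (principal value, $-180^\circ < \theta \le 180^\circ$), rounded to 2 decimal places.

|z| = sqrt((-14)^2 + (-15)^2) = sqrt(421)
arg(z) = arctan(b/a) = arctan(-15/-14) (quadrant-adjusted) = -133.03°


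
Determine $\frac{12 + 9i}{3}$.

Divisor is real, so divide each part by 3:
= 4 + 3i


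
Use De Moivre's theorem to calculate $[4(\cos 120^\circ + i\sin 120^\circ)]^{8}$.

By De Moivre: z^n = r^n(cos(nθ) + i sin(nθ))
= 4^8(cos(8*120°) + i sin(8*120°))
= 65536(cos 240° + i sin 240°)
= -32768 - 32768*sqrt(3)i


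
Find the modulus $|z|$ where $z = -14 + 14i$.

|z| = sqrt(a^2 + b^2) = sqrt((-14)^2 + 14^2) = sqrt(392) = sqrt(392)


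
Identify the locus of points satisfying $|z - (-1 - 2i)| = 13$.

|z - z0| = r describes a circle centered at z0 with radius r
Here z0 = -1 - 2i and r = 13
Locus: Circle centered at (-1, -2) with radius 13


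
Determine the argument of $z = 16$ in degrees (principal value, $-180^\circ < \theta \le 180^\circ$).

b = 0 and a > 0, so z lies on the positive real axis: θ = 0°


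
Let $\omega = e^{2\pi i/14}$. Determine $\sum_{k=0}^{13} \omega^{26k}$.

Let ζ = ω^26 = e^(2πi·26/14). Since 14 ∤ 26, ζ ≠ 1.
Sum = Σ_{k=0}^{13} ζ^k = (ζ^14 - 1)/(ζ - 1) = (ω^{26·14} - 1)/(ζ - 1) = (1 - 1)/(ζ - 1) = 0


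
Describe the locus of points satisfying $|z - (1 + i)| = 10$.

|z - z0| = r describes a circle centered at z0 with radius r
Here z0 = 1 + i and r = 10
Locus: Circle centered at (1, 1) with radius 10


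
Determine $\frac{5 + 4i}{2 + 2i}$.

Multiply numerator and denominator by conjugate (2 - 2i):
= (5 + 4i)(2 - 2i) / (2^2 + 2^2)
= (18 - 2i) / 8
Divide through by 2: (9 - i) / 4
= 9/4 - (1/4)i


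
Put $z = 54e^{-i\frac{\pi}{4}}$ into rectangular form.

a = r cos θ = 54 * sqrt(2)/2 = 27*sqrt(2)
b = r sin θ = 54 * -sqrt(2)/2 = -27*sqrt(2)
z = 27*sqrt(2) - 27*sqrt(2)i


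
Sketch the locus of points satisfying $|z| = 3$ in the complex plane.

|z| = 3 means sqrt(x^2 + y^2) = 3
This is a circle of radius 3 centered at the origin


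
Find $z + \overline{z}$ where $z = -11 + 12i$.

z + conjugate(z) = (a + bi) + (a - bi) = 2a
= 2 * (-11) = -22


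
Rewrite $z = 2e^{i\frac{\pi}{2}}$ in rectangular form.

a = r cos θ = 2 * 0 = 0
b = r sin θ = 2 * 1 = 2
z = 2i


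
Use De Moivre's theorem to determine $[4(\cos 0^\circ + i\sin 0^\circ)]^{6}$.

By De Moivre: z^n = r^n(cos(nθ) + i sin(nθ))
= 4^6(cos(6*0°) + i sin(6*0°))
= 4096(cos 0° + i sin 0°)
= 4096


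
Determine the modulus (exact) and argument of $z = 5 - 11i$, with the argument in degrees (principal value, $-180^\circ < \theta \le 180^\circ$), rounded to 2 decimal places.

|z| = sqrt(5^2 + (-11)^2) = sqrt(146)
arg(z) = arctan(b/a) = arctan(-11/5) (quadrant-adjusted) = -65.56°


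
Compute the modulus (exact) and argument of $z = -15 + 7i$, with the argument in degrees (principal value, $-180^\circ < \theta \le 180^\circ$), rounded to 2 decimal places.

|z| = sqrt((-15)^2 + 7^2) = sqrt(274)
arg(z) = arctan(b/a) = arctan(7/-15) (quadrant-adjusted) = 154.98°


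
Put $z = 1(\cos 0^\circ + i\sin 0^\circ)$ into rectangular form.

a = r cos θ = 1 * 1 = 1
b = r sin θ = 1 * 0 = 0
z = 1


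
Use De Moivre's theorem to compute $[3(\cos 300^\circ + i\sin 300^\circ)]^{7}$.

By De Moivre: z^n = r^n(cos(nθ) + i sin(nθ))
= 3^7(cos(7*300°) + i sin(7*300°))
= 2187(cos 300° + i sin 300°)
= 2187/2 - (2187*sqrt(3)/2)i


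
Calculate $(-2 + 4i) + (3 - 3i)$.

(-2 + 3) + (4 + (-3))i = 1 + i


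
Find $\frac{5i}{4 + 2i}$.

Multiply numerator and denominator by conjugate (4 - 2i):
= (5i)(4 - 2i) / (4^2 + 2^2)
= (10 + 20i) / 20
Divide through by 10: (1 + 2i) / 2
= 1/2 + i


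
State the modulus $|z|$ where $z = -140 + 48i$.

|z| = sqrt(a^2 + b^2) = sqrt((-140)^2 + 48^2) = sqrt(21904) = 148


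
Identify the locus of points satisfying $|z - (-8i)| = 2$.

|z - z0| = r describes a circle centered at z0 with radius r
Here z0 = -8i and r = 2
Locus: Circle centered at (0, -8) with radius 2


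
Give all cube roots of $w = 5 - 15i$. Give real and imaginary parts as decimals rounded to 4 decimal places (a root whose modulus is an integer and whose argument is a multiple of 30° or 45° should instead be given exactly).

|w| = sqrt(250) ≈ 15.811388, arg(w) ≈ 288.434949°
Root modulus = sqrt(250)^(1/3) ≈ 2.509901
Root arguments: θ_k = (arg(w) + 360°k)/3 for k = 0, 1, ..., 2
Compute each root as (root modulus)(cos θ_k + i sin θ_k) using full-precision intermediates, then round to 4 decimal places.
Roots: -0.2687 + 2.4955i, -2.0268 - 1.4804i, 2.2955 - 1.0151i


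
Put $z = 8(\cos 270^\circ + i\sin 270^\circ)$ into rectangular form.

a = r cos θ = 8 * 0 = 0
b = r sin θ = 8 * -1 = -8
z = -8i


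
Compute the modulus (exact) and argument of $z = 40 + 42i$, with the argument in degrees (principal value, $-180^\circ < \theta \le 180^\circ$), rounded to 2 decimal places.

|z| = sqrt(40^2 + 42^2) = 58
arg(z) = arctan(b/a) = arctan(42/40) (quadrant-adjusted) = 46.40°


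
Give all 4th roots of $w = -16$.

|w| = 16, arg(w) = 180°
Root modulus = 16^(1/4) = 2
Root arguments: θ_k = (180° + 360°k)/4 for k = 0, 1, ..., 3
Roots: sqrt(2) + sqrt(2)i, -sqrt(2) + sqrt(2)i, -sqrt(2) - sqrt(2)i, sqrt(2) - sqrt(2)i


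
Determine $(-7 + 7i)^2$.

(a + bi)^2 = a^2 - b^2 + 2abi
= (-7)^2 - 7^2 + 2*(-7)*7i
= -98i


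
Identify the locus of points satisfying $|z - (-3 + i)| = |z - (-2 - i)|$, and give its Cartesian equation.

|z - z1| = |z - z2| means z is equidistant from z1 and z2,
i.e. the perpendicular bisector of the segment from (-3, 1) to (-2, -1) (midpoint (-5/2, 0)).
With z = x + yi, square both sides:
(x - (-3))^2 + (y - 1)^2 = (x - (-2))^2 + (y - (-1))^2
The x^2 and y^2 terms cancel: 2x + (-4)y = 5 - 10 = -5
Simplify: 2x - 4y = -5
Locus: Perpendicular bisector of the segment from (-3, 1) to (-2, -1): the line 2x - 4y = -5


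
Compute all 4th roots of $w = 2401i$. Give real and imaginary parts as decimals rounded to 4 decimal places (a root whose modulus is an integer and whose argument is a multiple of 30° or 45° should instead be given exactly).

|w| = 2401, arg(w) = 90°
Root modulus = 2401^(1/4) = 7
Root arguments: θ_k = (90° + 360°k)/4 for k = 0, 1, ..., 3
Compute each root as (root modulus)(cos θ_k + i sin θ_k) using full-precision intermediates, then round to 4 decimal places.
Roots: 6.4672 + 2.6788i, -2.6788 + 6.4672i, -6.4672 - 2.6788i, 2.6788 - 6.4672i


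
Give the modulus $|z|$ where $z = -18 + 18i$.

|z| = sqrt(a^2 + b^2) = sqrt((-18)^2 + 18^2) = sqrt(648) = sqrt(648)


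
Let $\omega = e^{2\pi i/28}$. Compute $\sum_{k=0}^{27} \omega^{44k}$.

Let ζ = ω^44 = e^(2πi·44/28). Since 28 ∤ 44, ζ ≠ 1.
Sum = Σ_{k=0}^{27} ζ^k = (ζ^28 - 1)/(ζ - 1) = (ω^{44·28} - 1)/(ζ - 1) = (1 - 1)/(ζ - 1) = 0


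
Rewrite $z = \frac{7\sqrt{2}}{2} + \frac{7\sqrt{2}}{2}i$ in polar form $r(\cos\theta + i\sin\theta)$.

r = |z| = sqrt(a^2 + b^2) = sqrt((7*sqrt(2)/2)^2 + (7*sqrt(2)/2)^2) = sqrt(49/2 + 49/2) = sqrt(49) = 7
θ = arctan(b/a) = arctan(4.9497/4.9497) (quadrant-adjusted) = 45°
z = 7(cos 45° + i sin 45°)


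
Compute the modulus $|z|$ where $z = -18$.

|z| = sqrt(a^2 + b^2) = sqrt((-18)^2 + 0^2) = sqrt(324) = 18


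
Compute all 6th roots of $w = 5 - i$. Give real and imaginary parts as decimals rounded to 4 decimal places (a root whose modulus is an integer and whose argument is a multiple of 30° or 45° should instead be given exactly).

|w| = sqrt(26) ≈ 5.099020, arg(w) ≈ 348.690068°
Root modulus = sqrt(26)^(1/6) ≈ 1.311941
Root arguments: θ_k = (arg(w) + 360°k)/6 for k = 0, 1, ..., 5
Compute each root as (root modulus)(cos θ_k + i sin θ_k) using full-precision intermediates, then round to 4 decimal places.
Roots: 0.6930 + 1.1140i, -0.6182 + 1.1571i, -1.3112 + 0.0432i, -0.6930 - 1.1140i, 0.6182 - 1.1571i, 1.3112 - 0.0432i


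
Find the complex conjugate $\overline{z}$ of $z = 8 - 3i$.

If z = a + bi, then conjugate(z) = a - bi
conjugate(8 - 3i) = 8 + 3i


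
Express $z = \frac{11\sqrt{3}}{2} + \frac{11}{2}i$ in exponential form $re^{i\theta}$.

r = |z| = sqrt((11*sqrt(3)/2)^2 + (11/2)^2) = sqrt(363/4 + 121/4) = sqrt(121) = 11
θ = arctan(b/a) = arctan(5.5/9.5263) (quadrant-adjusted) = 30° = π/6
z = 11e^(i*π/6)


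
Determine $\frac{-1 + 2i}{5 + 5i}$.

Multiply numerator and denominator by conjugate (5 - 5i):
= (-1 + 2i)(5 - 5i) / (5^2 + 5^2)
= (5 + 15i) / 50
Divide through by 5: (1 + 3i) / 10
= 1/10 + (3/10)i


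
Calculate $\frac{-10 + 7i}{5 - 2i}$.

Multiply numerator and denominator by conjugate (5 + 2i):
= (-10 + 7i)(5 + 2i) / (5^2 + (-2)^2)
= (-64 + 15i) / 29
= -64/29 + (15/29)i


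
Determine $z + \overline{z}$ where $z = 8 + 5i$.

z + conjugate(z) = (a + bi) + (a - bi) = 2a
= 2 * 8 = 16


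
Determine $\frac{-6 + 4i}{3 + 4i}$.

Multiply numerator and denominator by conjugate (3 - 4i):
= (-6 + 4i)(3 - 4i) / (3^2 + 4^2)
= (-2 + 36i) / 25
= -2/25 + (36/25)i


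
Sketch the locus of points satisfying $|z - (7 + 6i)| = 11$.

|z - z0| = r describes a circle centered at z0 with radius r
Here z0 = 7 + 6i and r = 11
Locus: Circle centered at (7, 6) with radius 11


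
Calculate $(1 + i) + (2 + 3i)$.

(1 + 2) + (1 + 3)i = 3 + 4i


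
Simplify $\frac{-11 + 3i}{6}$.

Divisor is real, so divide each part by 6:
= -11/6 + (1/2)i


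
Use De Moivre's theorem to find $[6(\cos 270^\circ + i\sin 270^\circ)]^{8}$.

By De Moivre: z^n = r^n(cos(nθ) + i sin(nθ))
= 6^8(cos(8*270°) + i sin(8*270°))
= 1679616(cos 0° + i sin 0°)
= 1679616


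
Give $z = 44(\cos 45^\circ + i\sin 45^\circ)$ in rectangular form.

a = r cos θ = 44 * sqrt(2)/2 = 22*sqrt(2)
b = r sin θ = 44 * sqrt(2)/2 = 22*sqrt(2)
z = 22*sqrt(2) + 22*sqrt(2)i


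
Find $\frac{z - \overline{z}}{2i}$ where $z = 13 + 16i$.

z - conjugate(z) = 2bi
(z - conjugate(z))/(2i) = 2bi/(2i) = b = 16


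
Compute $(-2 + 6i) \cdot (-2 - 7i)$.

(a1*a2 - b1*b2) + (a1*b2 + b1*a2)i
= (4 - (-42)) + (14 + (-12))i
= 46 + 2i


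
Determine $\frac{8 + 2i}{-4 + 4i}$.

Multiply numerator and denominator by conjugate (-4 - 4i):
= (8 + 2i)(-4 - 4i) / ((-4)^2 + 4^2)
= (-24 - 40i) / 32
Divide through by 8: (-3 - 5i) / 4
= -3/4 - (5/4)i


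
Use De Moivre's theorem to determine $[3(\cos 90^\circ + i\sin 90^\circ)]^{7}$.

By De Moivre: z^n = r^n(cos(nθ) + i sin(nθ))
= 3^7(cos(7*90°) + i sin(7*90°))
= 2187(cos 270° + i sin 270°)
= -2187i


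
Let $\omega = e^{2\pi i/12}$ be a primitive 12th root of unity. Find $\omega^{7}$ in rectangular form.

ω^7 = e^(2πi·7/12) = e^(i·7π/6)
= cos(7π/6) + i sin(7π/6)
= -sqrt(3)/2 - (1/2)i


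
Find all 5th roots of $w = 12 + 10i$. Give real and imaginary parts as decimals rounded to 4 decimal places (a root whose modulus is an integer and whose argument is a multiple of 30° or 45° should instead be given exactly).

|w| = sqrt(244) ≈ 15.620499, arg(w) ≈ 39.805571°
Root modulus = sqrt(244)^(1/5) ≈ 1.732762
Root arguments: θ_k = (arg(w) + 360°k)/5 for k = 0, 1, ..., 4
Compute each root as (root modulus)(cos θ_k + i sin θ_k) using full-precision intermediates, then round to 4 decimal places.
Roots: 1.7161 + 0.2400i, 0.3020 + 1.7062i, -1.5294 + 0.8145i, -1.2473 - 1.2028i, 0.7585 - 1.5579i


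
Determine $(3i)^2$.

(a + bi)^2 = a^2 - b^2 + 2abi
= 0^2 - 3^2 + 2*0*3i
= -9


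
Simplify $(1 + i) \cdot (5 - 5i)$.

(a1*a2 - b1*b2) + (a1*b2 + b1*a2)i
= (5 - (-5)) + (-5 + 5)i
= 10


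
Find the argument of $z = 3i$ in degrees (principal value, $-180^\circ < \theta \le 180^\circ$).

a = 0 and b > 0, so z lies on the positive imaginary axis: θ = 90°


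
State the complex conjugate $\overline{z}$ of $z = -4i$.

If z = a + bi, then conjugate(z) = a - bi
conjugate(-4i) = 4i


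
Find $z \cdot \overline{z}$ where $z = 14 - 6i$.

z * conjugate(z) = |z|^2 = a^2 + b^2
= 14^2 + (-6)^2 = 232


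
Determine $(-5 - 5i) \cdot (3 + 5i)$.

(a1*a2 - b1*b2) + (a1*b2 + b1*a2)i
= (-15 - (-25)) + (-25 + (-15))i
= 10 - 40i


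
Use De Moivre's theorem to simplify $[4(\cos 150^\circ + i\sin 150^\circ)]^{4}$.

By De Moivre: z^n = r^n(cos(nθ) + i sin(nθ))
= 4^4(cos(4*150°) + i sin(4*150°))
= 256(cos 240° + i sin 240°)
= -128 - 128*sqrt(3)i


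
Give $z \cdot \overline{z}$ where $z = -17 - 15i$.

z * conjugate(z) = |z|^2 = a^2 + b^2
= (-17)^2 + (-15)^2 = 514


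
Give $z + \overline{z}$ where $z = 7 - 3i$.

z + conjugate(z) = (a + bi) + (a - bi) = 2a
= 2 * 7 = 14


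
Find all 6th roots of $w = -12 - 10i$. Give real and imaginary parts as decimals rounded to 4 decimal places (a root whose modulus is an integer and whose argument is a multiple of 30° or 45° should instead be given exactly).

|w| = sqrt(244) ≈ 15.620499, arg(w) ≈ 219.805571°
Root modulus = sqrt(244)^(1/6) ≈ 1.581063
Root arguments: θ_k = (arg(w) + 360°k)/6 for k = 0, 1, ..., 5
Compute each root as (root modulus)(cos θ_k + i sin θ_k) using full-precision intermediates, then round to 4 decimal places.
Roots: 1.2687 + 0.9434i, -0.1827 + 1.5705i, -1.4514 + 0.6270i, -1.2687 - 0.9434i, 0.1827 - 1.5705i, 1.4514 - 0.6270i


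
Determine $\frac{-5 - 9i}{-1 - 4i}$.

Multiply numerator and denominator by conjugate (-1 + 4i):
= (-5 - 9i)(-1 + 4i) / ((-1)^2 + (-4)^2)
= (41 - 11i) / 17
= 41/17 - (11/17)i


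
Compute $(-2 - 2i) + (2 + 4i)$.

(-2 + 2) + (-2 + 4)i = 2i


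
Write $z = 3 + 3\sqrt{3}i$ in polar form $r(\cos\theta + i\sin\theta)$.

r = |z| = sqrt(a^2 + b^2) = sqrt((3)^2 + (3*sqrt(3))^2) = sqrt(9 + 27) = sqrt(36) = 6
θ = arctan(b/a) = arctan(5.1962/3) (quadrant-adjusted) = 60°
z = 6(cos 60° + i sin 60°)


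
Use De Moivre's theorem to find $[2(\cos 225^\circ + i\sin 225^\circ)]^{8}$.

By De Moivre: z^n = r^n(cos(nθ) + i sin(nθ))
= 2^8(cos(8*225°) + i sin(8*225°))
= 256(cos 0° + i sin 0°)
= 256


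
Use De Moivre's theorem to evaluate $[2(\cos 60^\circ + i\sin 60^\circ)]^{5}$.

By De Moivre: z^n = r^n(cos(nθ) + i sin(nθ))
= 2^5(cos(5*60°) + i sin(5*60°))
= 32(cos 300° + i sin 300°)
= 16 - 16*sqrt(3)i


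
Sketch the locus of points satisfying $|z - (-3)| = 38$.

|z - z0| = r describes a circle centered at z0 with radius r
Here z0 = -3 and r = 38
Locus: Circle centered at (-3, 0) with radius 38


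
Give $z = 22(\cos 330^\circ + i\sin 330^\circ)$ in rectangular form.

a = r cos θ = 22 * sqrt(3)/2 = 11*sqrt(3)
b = r sin θ = 22 * -1/2 = -11
z = 11*sqrt(3) - 11i


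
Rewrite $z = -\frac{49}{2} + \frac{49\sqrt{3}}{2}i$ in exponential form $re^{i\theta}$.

r = |z| = sqrt((-49/2)^2 + (49*sqrt(3)/2)^2) = sqrt(2401/4 + 7203/4) = sqrt(2401) = 49
θ = arctan(b/a) = arctan(42.4352/-24.5) (quadrant-adjusted) = 120° = 2π/3
z = 49e^(i*2π/3)


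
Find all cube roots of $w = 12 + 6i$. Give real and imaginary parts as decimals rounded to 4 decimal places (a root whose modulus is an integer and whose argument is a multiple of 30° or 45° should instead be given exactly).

|w| = sqrt(180) ≈ 13.416408, arg(w) ≈ 26.565051°
Root modulus = sqrt(180)^(1/3) ≈ 2.376177
Root arguments: θ_k = (arg(w) + 360°k)/3 for k = 0, 1, ..., 2
Compute each root as (root modulus)(cos θ_k + i sin θ_k) using full-precision intermediates, then round to 4 decimal places.
Roots: 2.3479 + 0.3658i, -1.4907 + 1.8504i, -0.8572 - 2.2162i


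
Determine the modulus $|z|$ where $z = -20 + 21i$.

|z| = sqrt(a^2 + b^2) = sqrt((-20)^2 + 21^2) = sqrt(841) = 29


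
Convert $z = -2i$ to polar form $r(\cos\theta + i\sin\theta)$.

r = |z| = sqrt(a^2 + b^2) = sqrt((0)^2 + (-2)^2) = sqrt(0 + 4) = sqrt(4) = 2
a = 0 and b < 0, so z lies on the negative imaginary axis: θ = 270°
z = 2(cos 270° + i sin 270°)


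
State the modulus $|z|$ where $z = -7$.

|z| = sqrt(a^2 + b^2) = sqrt((-7)^2 + 0^2) = sqrt(49) = 7


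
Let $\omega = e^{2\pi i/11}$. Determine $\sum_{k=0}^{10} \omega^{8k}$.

Let ζ = ω^8 = e^(2πi·8/11). Since 11 ∤ 8, ζ ≠ 1.
Sum = Σ_{k=0}^{10} ζ^k = (ζ^11 - 1)/(ζ - 1) = (ω^{8·11} - 1)/(ζ - 1) = (1 - 1)/(ζ - 1) = 0


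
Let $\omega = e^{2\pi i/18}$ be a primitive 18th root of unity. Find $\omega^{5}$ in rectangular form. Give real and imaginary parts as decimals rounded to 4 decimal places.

ω^5 = e^(2πi·5/18) = e^(i·5π/9)
= cos(5π/9) + i sin(5π/9)
= -0.1736 + 0.9848i


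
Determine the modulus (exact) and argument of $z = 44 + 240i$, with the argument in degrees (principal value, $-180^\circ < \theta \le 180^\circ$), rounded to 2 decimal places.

|z| = sqrt(44^2 + 240^2) = 244
arg(z) = arctan(b/a) = arctan(240/44) (quadrant-adjusted) = 79.61°


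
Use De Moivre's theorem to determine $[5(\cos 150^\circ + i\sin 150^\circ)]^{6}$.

By De Moivre: z^n = r^n(cos(nθ) + i sin(nθ))
= 5^6(cos(6*150°) + i sin(6*150°))
= 15625(cos 180° + i sin 180°)
= -15625


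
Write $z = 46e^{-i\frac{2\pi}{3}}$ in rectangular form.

a = r cos θ = 46 * -1/2 = -23
b = r sin θ = 46 * -sqrt(3)/2 = -23*sqrt(3)
z = -23 - 23*sqrt(3)i


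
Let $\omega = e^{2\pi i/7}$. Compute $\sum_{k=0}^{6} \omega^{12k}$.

Let ζ = ω^12 = e^(2πi·12/7). Since 7 ∤ 12, ζ ≠ 1.
Sum = Σ_{k=0}^{6} ζ^k = (ζ^7 - 1)/(ζ - 1) = (ω^{12·7} - 1)/(ζ - 1) = (1 - 1)/(ζ - 1) = 0


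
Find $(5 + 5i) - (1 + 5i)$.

(5 - 1) + (5 - 5)i = 4


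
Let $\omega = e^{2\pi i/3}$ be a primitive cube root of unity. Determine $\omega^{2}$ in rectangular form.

ω^2 = e^(2πi·2/3) = e^(i·4π/3)
= cos(4π/3) + i sin(4π/3)
= -1/2 - (sqrt(3)/2)i


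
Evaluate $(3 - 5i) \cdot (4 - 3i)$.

(a1*a2 - b1*b2) + (a1*b2 + b1*a2)i
= (12 - 15) + (-9 + (-20))i
= -3 - 29i


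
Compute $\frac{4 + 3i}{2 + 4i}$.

Multiply numerator and denominator by conjugate (2 - 4i):
= (4 + 3i)(2 - 4i) / (2^2 + 4^2)
= (20 - 10i) / 20
Divide through by 10: (2 - i) / 2
= 1 - (1/2)i


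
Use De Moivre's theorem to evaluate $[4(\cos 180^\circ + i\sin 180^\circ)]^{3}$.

By De Moivre: z^n = r^n(cos(nθ) + i sin(nθ))
= 4^3(cos(3*180°) + i sin(3*180°))
= 64(cos 180° + i sin 180°)
= -64


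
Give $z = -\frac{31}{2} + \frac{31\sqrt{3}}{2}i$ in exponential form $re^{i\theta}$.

r = |z| = sqrt((-31/2)^2 + (31*sqrt(3)/2)^2) = sqrt(961/4 + 2883/4) = sqrt(961) = 31
θ = arctan(b/a) = arctan(26.8468/-15.5) (quadrant-adjusted) = 120° = 2π/3
z = 31e^(i*2π/3)


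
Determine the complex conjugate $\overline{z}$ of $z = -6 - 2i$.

If z = a + bi, then conjugate(z) = a - bi
conjugate(-6 - 2i) = -6 + 2i


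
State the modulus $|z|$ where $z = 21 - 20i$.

|z| = sqrt(a^2 + b^2) = sqrt(21^2 + (-20)^2) = sqrt(841) = 29


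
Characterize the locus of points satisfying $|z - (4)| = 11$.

|z - z0| = r describes a circle centered at z0 with radius r
Here z0 = 4 and r = 11
Locus: Circle centered at (4, 0) with radius 11


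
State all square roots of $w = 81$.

|w| = 81, arg(w) = 0°
Root modulus = 81^(1/2) = 9
Root arguments: θ_k = (0° + 360°k)/2 for k = 0, 1, ..., 1
Roots: 9, -9


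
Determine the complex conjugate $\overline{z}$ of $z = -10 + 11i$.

If z = a + bi, then conjugate(z) = a - bi
conjugate(-10 + 11i) = -10 - 11i


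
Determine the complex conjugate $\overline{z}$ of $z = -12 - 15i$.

If z = a + bi, then conjugate(z) = a - bi
conjugate(-12 - 15i) = -12 + 15i


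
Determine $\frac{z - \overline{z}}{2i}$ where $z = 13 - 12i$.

z - conjugate(z) = 2bi
(z - conjugate(z))/(2i) = 2bi/(2i) = b = -12


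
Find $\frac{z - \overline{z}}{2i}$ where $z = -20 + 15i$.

z - conjugate(z) = 2bi
(z - conjugate(z))/(2i) = 2bi/(2i) = b = 15


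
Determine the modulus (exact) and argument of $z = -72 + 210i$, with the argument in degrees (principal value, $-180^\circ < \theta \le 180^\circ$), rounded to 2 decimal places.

|z| = sqrt((-72)^2 + 210^2) = 222
arg(z) = arctan(b/a) = arctan(210/-72) (quadrant-adjusted) = 108.92°


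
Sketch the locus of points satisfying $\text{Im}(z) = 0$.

Im(z) = y where z = x + yi; the equation y = 0 is satisfied by all points with that y-coordinate
Locus: Horizontal line y = 0


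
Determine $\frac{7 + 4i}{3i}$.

Multiply numerator and denominator by conjugate (-3i):
= (7 + 4i)(-3i) / (0^2 + 3^2)
= (12 - 21i) / 9
Divide through by 3: (4 - 7i) / 3
= 4/3 - (7/3)i


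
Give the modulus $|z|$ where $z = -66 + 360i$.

|z| = sqrt(a^2 + b^2) = sqrt((-66)^2 + 360^2) = sqrt(133956) = 366


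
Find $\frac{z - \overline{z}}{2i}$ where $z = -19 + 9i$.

z - conjugate(z) = 2bi
(z - conjugate(z))/(2i) = 2bi/(2i) = b = 9


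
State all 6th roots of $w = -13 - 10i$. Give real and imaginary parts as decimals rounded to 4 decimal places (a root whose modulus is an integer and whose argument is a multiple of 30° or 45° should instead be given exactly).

|w| = sqrt(269) ≈ 16.401219, arg(w) ≈ 217.568592°
Root modulus = sqrt(269)^(1/6) ≈ 1.593967
Root arguments: θ_k = (arg(w) + 360°k)/6 for k = 0, 1, ..., 5
Compute each root as (root modulus)(cos θ_k + i sin θ_k) using full-precision intermediates, then round to 4 decimal places.
Roots: 1.2853 + 0.9428i, -0.1738 + 1.5845i, -1.4591 + 0.6417i, -1.2853 - 0.9428i, 0.1738 - 1.5845i, 1.4591 - 0.6417i


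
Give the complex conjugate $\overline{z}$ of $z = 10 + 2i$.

If z = a + bi, then conjugate(z) = a - bi
conjugate(10 + 2i) = 10 - 2i


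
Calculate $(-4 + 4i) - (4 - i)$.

(-4 - 4) + (4 - (-1))i = -8 + 5i


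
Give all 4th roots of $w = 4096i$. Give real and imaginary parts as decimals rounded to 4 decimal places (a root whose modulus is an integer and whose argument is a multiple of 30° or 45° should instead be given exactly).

|w| = 4096, arg(w) = 90°
Root modulus = 4096^(1/4) = 8
Root arguments: θ_k = (90° + 360°k)/4 for k = 0, 1, ..., 3
Compute each root as (root modulus)(cos θ_k + i sin θ_k) using full-precision intermediates, then round to 4 decimal places.
Roots: 7.3910 + 3.0615i, -3.0615 + 7.3910i, -7.3910 - 3.0615i, 3.0615 - 7.3910i


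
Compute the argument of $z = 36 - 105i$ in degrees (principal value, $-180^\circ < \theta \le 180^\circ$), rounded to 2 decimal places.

θ = arctan(b/a) = arctan(-105/36) (quadrant-adjusted) = -71.08°


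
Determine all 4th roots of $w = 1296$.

|w| = 1296, arg(w) = 0°
Root modulus = 1296^(1/4) = 6
Root arguments: θ_k = (0° + 360°k)/4 for k = 0, 1, ..., 3
Roots: 6, 6i, -6, -6i


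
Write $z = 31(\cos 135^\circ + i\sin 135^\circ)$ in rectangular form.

a = r cos θ = 31 * -sqrt(2)/2 = -31*sqrt(2)/2
b = r sin θ = 31 * sqrt(2)/2 = 31*sqrt(2)/2
z = -31*sqrt(2)/2 + (31*sqrt(2)/2)i


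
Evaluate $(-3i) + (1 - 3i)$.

(0 + 1) + (-3 + (-3))i = 1 - 6i


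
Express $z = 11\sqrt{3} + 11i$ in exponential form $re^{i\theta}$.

r = |z| = sqrt((11*sqrt(3))^2 + (11)^2) = sqrt(363 + 121) = sqrt(484) = 22
θ = arctan(b/a) = arctan(11/19.0526) (quadrant-adjusted) = 30° = π/6
z = 22e^(i*π/6)


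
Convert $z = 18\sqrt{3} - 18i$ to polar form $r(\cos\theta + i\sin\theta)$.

r = |z| = sqrt(a^2 + b^2) = sqrt((18*sqrt(3))^2 + (-18)^2) = sqrt(972 + 324) = sqrt(1296) = 36
θ = arctan(b/a) = arctan(-18/31.1769) (quadrant-adjusted) = 330°
z = 36(cos 330° + i sin 330°)


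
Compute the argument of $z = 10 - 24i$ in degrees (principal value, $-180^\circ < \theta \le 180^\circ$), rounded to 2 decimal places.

θ = arctan(b/a) = arctan(-24/10) (quadrant-adjusted) = -67.38°


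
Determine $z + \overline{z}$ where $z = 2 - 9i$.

z + conjugate(z) = (a + bi) + (a - bi) = 2a
= 2 * 2 = 4


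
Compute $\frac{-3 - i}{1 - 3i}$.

Multiply numerator and denominator by conjugate (1 + 3i):
= (-3 - i)(1 + 3i) / (1^2 + (-3)^2)
= (-10i) / 10
= -i


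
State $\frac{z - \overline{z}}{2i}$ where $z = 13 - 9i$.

z - conjugate(z) = 2bi
(z - conjugate(z))/(2i) = 2bi/(2i) = b = -9


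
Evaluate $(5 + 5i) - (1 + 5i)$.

(5 - 1) + (5 - 5)i = 4


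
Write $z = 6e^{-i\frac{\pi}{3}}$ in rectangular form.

a = r cos θ = 6 * 1/2 = 3
b = r sin θ = 6 * -sqrt(3)/2 = -3*sqrt(3)
z = 3 - 3*sqrt(3)i


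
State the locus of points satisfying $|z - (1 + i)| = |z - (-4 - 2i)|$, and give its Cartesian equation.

|z - z1| = |z - z2| means z is equidistant from z1 and z2,
i.e. the perpendicular bisector of the segment from (1, 1) to (-4, -2) (midpoint (-3/2, -1/2)).
With z = x + yi, square both sides:
(x - 1)^2 + (y - 1)^2 = (x - (-4))^2 + (y - (-2))^2
The x^2 and y^2 terms cancel: -10x + (-6)y = 20 - 2 = 18
Simplify: 5x + 3y = -9
Locus: Perpendicular bisector of the segment from (1, 1) to (-4, -2): the line 5x + 3y = -9


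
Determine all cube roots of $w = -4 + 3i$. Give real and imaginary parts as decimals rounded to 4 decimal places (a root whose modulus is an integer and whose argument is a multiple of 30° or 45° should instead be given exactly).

|w| = 5, arg(w) ≈ 143.130102°
Root modulus = 5^(1/3) ≈ 1.709976
Root arguments: θ_k = (arg(w) + 360°k)/3 for k = 0, 1, ..., 2
Compute each root as (root modulus)(cos θ_k + i sin θ_k) using full-precision intermediates, then round to 4 decimal places.
Roots: 1.1506 + 1.2650i, -1.6708 + 0.3640i, 0.5202 - 1.6289i


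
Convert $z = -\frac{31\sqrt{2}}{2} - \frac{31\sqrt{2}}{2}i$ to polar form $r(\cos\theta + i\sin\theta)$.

r = |z| = sqrt(a^2 + b^2) = sqrt((-31*sqrt(2)/2)^2 + (-31*sqrt(2)/2)^2) = sqrt(961/2 + 961/2) = sqrt(961) = 31
θ = arctan(b/a) = arctan(-21.9203/-21.9203) (quadrant-adjusted) = 225°
z = 31(cos 225° + i sin 225°)


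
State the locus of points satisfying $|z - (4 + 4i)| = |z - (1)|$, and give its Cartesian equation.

|z - z1| = |z - z2| means z is equidistant from z1 and z2,
i.e. the perpendicular bisector of the segment from (4, 4) to (1, 0) (midpoint (5/2, 2)).
With z = x + yi, square both sides:
(x - 4)^2 + (y - 4)^2 = (x - 1)^2 + (y - 0)^2
The x^2 and y^2 terms cancel: -6x + (-8)y = 1 - 32 = -31
Simplify: 6x + 8y = 31
Locus: Perpendicular bisector of the segment from (4, 4) to (1, 0): the line 6x + 8y = 31


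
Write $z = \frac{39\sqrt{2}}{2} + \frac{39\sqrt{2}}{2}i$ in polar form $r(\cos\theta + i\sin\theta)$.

r = |z| = sqrt(a^2 + b^2) = sqrt((39*sqrt(2)/2)^2 + (39*sqrt(2)/2)^2) = sqrt(1521/2 + 1521/2) = sqrt(1521) = 39
θ = arctan(b/a) = arctan(27.5772/27.5772) (quadrant-adjusted) = 45°
z = 39(cos 45° + i sin 45°)


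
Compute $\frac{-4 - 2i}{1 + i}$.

Multiply numerator and denominator by conjugate (1 - i):
= (-4 - 2i)(1 - i) / (1^2 + 1^2)
= (-6 + 2i) / 2
= -3 + i


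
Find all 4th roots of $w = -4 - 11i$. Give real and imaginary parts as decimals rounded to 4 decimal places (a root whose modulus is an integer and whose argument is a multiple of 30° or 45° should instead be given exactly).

|w| = sqrt(137) ≈ 11.704700, arg(w) ≈ 250.016893°
Root modulus = sqrt(137)^(1/4) ≈ 1.849652
Root arguments: θ_k = (arg(w) + 360°k)/4 for k = 0, 1, ..., 3
Compute each root as (root modulus)(cos θ_k + i sin θ_k) using full-precision intermediates, then round to 4 decimal places.
Roots: 0.8540 + 1.6407i, -1.6407 + 0.8540i, -0.8540 - 1.6407i, 1.6407 - 0.8540i


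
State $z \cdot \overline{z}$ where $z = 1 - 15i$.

z * conjugate(z) = |z|^2 = a^2 + b^2
= 1^2 + (-15)^2 = 226


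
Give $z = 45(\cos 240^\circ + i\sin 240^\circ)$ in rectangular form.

a = r cos θ = 45 * -1/2 = -45/2
b = r sin θ = 45 * -sqrt(3)/2 = -45*sqrt(3)/2
z = -45/2 - (45*sqrt(3)/2)i


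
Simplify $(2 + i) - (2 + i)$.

(2 - 2) + (1 - 1)i = 0


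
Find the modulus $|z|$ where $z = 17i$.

|z| = sqrt(a^2 + b^2) = sqrt(0^2 + 17^2) = sqrt(289) = 17


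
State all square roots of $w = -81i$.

|w| = 81, arg(w) = 270°
Root modulus = 81^(1/2) = 9
Root arguments: θ_k = (270° + 360°k)/2 for k = 0, 1, ..., 1
Roots: -9*sqrt(2)/2 + (9*sqrt(2)/2)i, 9*sqrt(2)/2 - (9*sqrt(2)/2)i


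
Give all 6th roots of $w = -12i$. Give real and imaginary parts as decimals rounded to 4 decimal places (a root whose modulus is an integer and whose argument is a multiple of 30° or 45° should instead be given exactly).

|w| = 12, arg(w) = 270°
Root modulus = 12^(1/6) ≈ 1.513086
Root arguments: θ_k = (270° + 360°k)/6 for k = 0, 1, ..., 5
Compute each root as (root modulus)(cos θ_k + i sin θ_k) using full-precision intermediates, then round to 4 decimal places.
Roots: 1.0699 + 1.0699i, -0.3916 + 1.4615i, -1.4615 + 0.3916i, -1.0699 - 1.0699i, 0.3916 - 1.4615i, 1.4615 - 0.3916i


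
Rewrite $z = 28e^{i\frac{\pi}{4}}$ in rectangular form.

a = r cos θ = 28 * sqrt(2)/2 = 14*sqrt(2)
b = r sin θ = 28 * sqrt(2)/2 = 14*sqrt(2)
z = 14*sqrt(2) + 14*sqrt(2)i


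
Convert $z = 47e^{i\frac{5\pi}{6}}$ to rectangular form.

a = r cos θ = 47 * -sqrt(3)/2 = -47*sqrt(3)/2
b = r sin θ = 47 * 1/2 = 47/2
z = -47*sqrt(3)/2 + (47/2)i


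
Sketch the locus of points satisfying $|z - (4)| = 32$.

|z - z0| = r describes a circle centered at z0 with radius r
Here z0 = 4 and r = 32
Locus: Circle centered at (4, 0) with radius 32


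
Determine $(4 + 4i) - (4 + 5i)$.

(4 - 4) + (4 - 5)i = -i


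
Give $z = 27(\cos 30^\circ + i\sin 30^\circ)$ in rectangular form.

a = r cos θ = 27 * sqrt(3)/2 = 27*sqrt(3)/2
b = r sin θ = 27 * 1/2 = 27/2
z = 27*sqrt(3)/2 + (27/2)i


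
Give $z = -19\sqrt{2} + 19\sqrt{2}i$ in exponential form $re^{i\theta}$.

r = |z| = sqrt((-19*sqrt(2))^2 + (19*sqrt(2))^2) = sqrt(722 + 722) = sqrt(1444) = 38
θ = arctan(b/a) = arctan(26.8701/-26.8701) (quadrant-adjusted) = 135° = 3π/4
z = 38e^(i*3π/4)


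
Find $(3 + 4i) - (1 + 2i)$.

(3 - 1) + (4 - 2)i = 2 + 2i


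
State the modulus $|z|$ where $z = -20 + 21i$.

|z| = sqrt(a^2 + b^2) = sqrt((-20)^2 + 21^2) = sqrt(841) = 29


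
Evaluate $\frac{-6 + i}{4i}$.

Multiply numerator and denominator by conjugate (-4i):
= (-6 + i)(-4i) / (0^2 + 4^2)
= (4 + 24i) / 16
Divide through by 4: (1 + 6i) / 4
= 1/4 + (3/2)i


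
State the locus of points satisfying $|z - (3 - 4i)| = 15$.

|z - z0| = r describes a circle centered at z0 with radius r
Here z0 = 3 - 4i and r = 15
Locus: Circle centered at (3, -4) with radius 15


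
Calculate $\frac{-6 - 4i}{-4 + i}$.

Multiply numerator and denominator by conjugate (-4 - i):
= (-6 - 4i)(-4 - i) / ((-4)^2 + 1^2)
= (20 + 22i) / 17
= 20/17 + (22/17)i


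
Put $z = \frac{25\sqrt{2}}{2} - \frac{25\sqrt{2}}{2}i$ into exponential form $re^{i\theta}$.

r = |z| = sqrt((25*sqrt(2)/2)^2 + (-25*sqrt(2)/2)^2) = sqrt(625/2 + 625/2) = sqrt(625) = 25
θ = arctan(b/a) = arctan(-17.6777/17.6777) (quadrant-adjusted) = -45° = -π/4
z = 25e^(-i*π/4)


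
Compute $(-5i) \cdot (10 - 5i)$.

(a1*a2 - b1*b2) + (a1*b2 + b1*a2)i
= (0 - 25) + (0 + (-50))i
= -25 - 50i


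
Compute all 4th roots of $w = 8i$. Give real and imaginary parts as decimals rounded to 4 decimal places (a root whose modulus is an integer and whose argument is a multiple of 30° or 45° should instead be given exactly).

|w| = 8, arg(w) = 90°
Root modulus = 8^(1/4) ≈ 1.681793
Root arguments: θ_k = (90° + 360°k)/4 for k = 0, 1, ..., 3
Compute each root as (root modulus)(cos θ_k + i sin θ_k) using full-precision intermediates, then round to 4 decimal places.
Roots: 1.5538 + 0.6436i, -0.6436 + 1.5538i, -1.5538 - 0.6436i, 0.6436 - 1.5538i


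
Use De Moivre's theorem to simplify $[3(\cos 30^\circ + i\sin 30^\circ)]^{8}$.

By De Moivre: z^n = r^n(cos(nθ) + i sin(nθ))
= 3^8(cos(8*30°) + i sin(8*30°))
= 6561(cos 240° + i sin 240°)
= -6561/2 - (6561*sqrt(3)/2)i


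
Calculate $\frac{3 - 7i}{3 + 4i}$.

Multiply numerator and denominator by conjugate (3 - 4i):
= (3 - 7i)(3 - 4i) / (3^2 + 4^2)
= (-19 - 33i) / 25
= -19/25 - (33/25)i


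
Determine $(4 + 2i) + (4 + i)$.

(4 + 4) + (2 + 1)i = 8 + 3i


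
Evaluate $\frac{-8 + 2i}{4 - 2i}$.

Multiply numerator and denominator by conjugate (4 + 2i):
= (-8 + 2i)(4 + 2i) / (4^2 + (-2)^2)
= (-36 - 8i) / 20
Divide through by 4: (-9 - 2i) / 5
= -9/5 - (2/5)i


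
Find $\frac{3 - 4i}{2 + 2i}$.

Multiply numerator and denominator by conjugate (2 - 2i):
= (3 - 4i)(2 - 2i) / (2^2 + 2^2)
= (-2 - 14i) / 8
Divide through by 2: (-1 - 7i) / 4
= -1/4 - (7/4)i


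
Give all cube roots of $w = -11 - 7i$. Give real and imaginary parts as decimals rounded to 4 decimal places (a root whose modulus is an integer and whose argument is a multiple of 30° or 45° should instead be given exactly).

|w| = sqrt(170) ≈ 13.038405, arg(w) ≈ 212.471192°
Root modulus = sqrt(170)^(1/3) ≈ 2.353648
Root arguments: θ_k = (arg(w) + 360°k)/3 for k = 0, 1, ..., 2
Compute each root as (root modulus)(cos θ_k + i sin θ_k) using full-precision intermediates, then round to 4 decimal places.
Roots: 0.7731 + 2.2230i, -2.3118 - 0.4420i, 1.5387 - 1.7811i


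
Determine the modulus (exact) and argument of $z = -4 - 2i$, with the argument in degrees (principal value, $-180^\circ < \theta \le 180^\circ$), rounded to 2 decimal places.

|z| = sqrt((-4)^2 + (-2)^2) = sqrt(20)
arg(z) = arctan(b/a) = arctan(-2/-4) (quadrant-adjusted) = -153.43°


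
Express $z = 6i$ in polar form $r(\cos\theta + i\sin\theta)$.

r = |z| = sqrt(a^2 + b^2) = sqrt((0)^2 + (6)^2) = sqrt(0 + 36) = sqrt(36) = 6
a = 0 and b > 0, so z lies on the positive imaginary axis: θ = 90°
z = 6(cos 90° + i sin 90°)
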